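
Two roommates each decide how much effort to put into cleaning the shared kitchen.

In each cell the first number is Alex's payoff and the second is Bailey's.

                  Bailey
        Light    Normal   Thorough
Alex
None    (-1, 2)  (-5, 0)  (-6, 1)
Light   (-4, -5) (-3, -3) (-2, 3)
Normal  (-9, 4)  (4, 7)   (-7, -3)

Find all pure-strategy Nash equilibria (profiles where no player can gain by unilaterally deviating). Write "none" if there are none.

Pure-strategy Nash equilibria: (None, Light), (Light, Thorough), (Normal, Normal)

(None, Light): Alex gets -1, best alternative -4; Bailey gets 2, best alternative 1. No profitable deviation — NE.
(None, Normal): Alex can switch to Light (-5 → -3). Not NE.
(None, Thorough): Alex can switch to Light (-6 → -2). Not NE.
(Light, Light): Alex can switch to None (-4 → -1). Not NE.
(Light, Normal): Alex can switch to Normal (-3 → 4). Not NE.
(Light, Thorough): Alex gets -2, best alternative -6; Bailey gets 3, best alternative -3. No profitable deviation — NE.
(Normal, Light): Alex can switch to None (-9 → -1). Not NE.
(Normal, Normal): Alex gets 4, best alternative -3; Bailey gets 7, best alternative 4. No profitable deviation — NE.
(Normal, Thorough): Alex can switch to None (-7 → -6). Not NE.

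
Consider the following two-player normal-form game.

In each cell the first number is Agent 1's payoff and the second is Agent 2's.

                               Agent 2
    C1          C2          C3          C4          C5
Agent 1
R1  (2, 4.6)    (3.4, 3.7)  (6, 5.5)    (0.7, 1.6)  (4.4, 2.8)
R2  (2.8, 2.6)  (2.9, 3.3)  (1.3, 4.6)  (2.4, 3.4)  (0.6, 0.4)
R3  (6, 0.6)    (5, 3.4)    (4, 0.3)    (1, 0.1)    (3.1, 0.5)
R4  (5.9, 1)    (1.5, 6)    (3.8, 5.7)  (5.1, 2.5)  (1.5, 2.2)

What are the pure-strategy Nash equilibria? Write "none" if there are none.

(R1, C3); (R3, C2)

(R1, C1): Agent 1 can switch to R2 (2 → 2.8). Not NE.
(R1, C2): Agent 1 can switch to R3 (3.4 → 5). Not NE.
(R1, C3): Agent 1 gets 6, best alternative 4; Agent 2 gets 5.5, best alternative 4.6. No profitable deviation — NE.
(R1, C4): Agent 1 can switch to R2 (0.7 → 2.4). Not NE.
(R1, C5): Agent 2 can switch to C1 (2.8 → 4.6). Not NE.
(R2, C1): Agent 1 can switch to R3 (2.8 → 6). Not NE.
(R2, C2): Agent 1 can switch to R1 (2.9 → 3.4). Not NE.
(R3, C2): Agent 1 gets 5, best alternative 3.4; Agent 2 gets 3.4, best alternative 0.6. No profitable deviation — NE.
(The remaining 12 profiles each have a profitable deviation by the same check.)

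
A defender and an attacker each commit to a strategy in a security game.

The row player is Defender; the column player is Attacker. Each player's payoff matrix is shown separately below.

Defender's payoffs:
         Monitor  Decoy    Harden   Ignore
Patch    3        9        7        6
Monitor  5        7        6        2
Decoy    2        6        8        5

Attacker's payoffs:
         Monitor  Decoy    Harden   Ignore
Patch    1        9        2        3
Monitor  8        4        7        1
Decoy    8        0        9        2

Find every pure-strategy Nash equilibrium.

(Patch, Monitor): Defender can switch to Monitor (3 → 5). Not NE.
(Patch, Decoy): Defender gets 9, best alternative 7; Attacker gets 9, best alternative 3. No profitable deviation — NE.
(Patch, Harden): Defender can switch to Decoy (7 → 8). Not NE.
(Patch, Ignore): Attacker can switch to Decoy (3 → 9). Not NE.
(Monitor, Monitor): Defender gets 5, best alternative 3; Attacker gets 8, best alternative 7. No profitable deviation — NE.
(Monitor, Decoy): Defender can switch to Patch (7 → 9). Not NE.
(Monitor, Harden): Defender can switch to Patch (6 → 7). Not NE.
(Monitor, Ignore): Defender can switch to Patch (2 → 6). Not NE.
(Decoy, Harden): Defender gets 8, best alternative 7; Attacker gets 9, best alternative 8. No profitable deviation — NE.
(The remaining 3 profiles each have a profitable deviation by the same check.)

(Patch, Decoy); (Monitor, Monitor); (Decoy, Harden)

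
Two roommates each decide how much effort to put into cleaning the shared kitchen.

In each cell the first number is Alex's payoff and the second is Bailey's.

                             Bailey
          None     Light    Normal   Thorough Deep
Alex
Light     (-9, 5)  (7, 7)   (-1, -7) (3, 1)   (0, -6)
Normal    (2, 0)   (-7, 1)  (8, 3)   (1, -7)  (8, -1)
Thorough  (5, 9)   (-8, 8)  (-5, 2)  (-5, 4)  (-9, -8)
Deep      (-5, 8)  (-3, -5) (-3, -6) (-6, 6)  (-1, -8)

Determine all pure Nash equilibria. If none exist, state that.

(Light, None): Alex can switch to Normal (-9 → 2). Not NE.
(Light, Light): Alex gets 7, best alternative -3; Bailey gets 7, best alternative 5. No profitable deviation — NE.
(Light, Normal): Alex can switch to Normal (-1 → 8). Not NE.
(Light, Thorough): Bailey can switch to None (1 → 5). Not NE.
(Light, Deep): Alex can switch to Normal (0 → 8). Not NE.
(Normal, None): Alex can switch to Thorough (2 → 5). Not NE.
(Normal, Light): Alex can switch to Light (-7 → 7). Not NE.
(Normal, Normal): Alex gets 8, best alternative -1; Bailey gets 3, best alternative 1. No profitable deviation — NE.
(Thorough, None): Alex gets 5, best alternative 2; Bailey gets 9, best alternative 8. No profitable deviation — NE.
(The remaining 11 profiles each have a profitable deviation by the same check.)

The pure Nash equilibria are (Light, Light), (Normal, Normal), (Thorough, None).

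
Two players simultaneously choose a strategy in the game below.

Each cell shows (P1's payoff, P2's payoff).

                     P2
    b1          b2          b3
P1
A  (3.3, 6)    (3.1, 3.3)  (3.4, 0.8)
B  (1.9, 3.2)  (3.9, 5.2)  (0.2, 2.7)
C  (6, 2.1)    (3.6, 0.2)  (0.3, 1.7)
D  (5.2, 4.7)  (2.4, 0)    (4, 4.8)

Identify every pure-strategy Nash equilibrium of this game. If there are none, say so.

(A, b1): P1 can switch to C (3.3 → 6). Not NE.
(A, b2): P1 can switch to B (3.1 → 3.9). Not NE.
(A, b3): P1 can switch to D (3.4 → 4). Not NE.
(B, b1): P1 can switch to A (1.9 → 3.3). Not NE.
(B, b2): P1 gets 3.9, best alternative 3.6; P2 gets 5.2, best alternative 3.2. No profitable deviation — NE.
(B, b3): P1 can switch to A (0.2 → 3.4). Not NE.
(C, b1): P1 gets 6, best alternative 5.2; P2 gets 2.1, best alternative 1.7. No profitable deviation — NE.
(C, b2): P1 can switch to B (3.6 → 3.9). Not NE.
(C, b3): P1 can switch to A (0.3 → 3.4). Not NE.
(D, b1): P1 can switch to C (5.2 → 6). Not NE.
(D, b2): P1 can switch to A (2.4 → 3.1). Not NE.
(D, b3): P1 gets 4, best alternative 3.4; P2 gets 4.8, best alternative 4.7. No profitable deviation — NE.

Pure-strategy Nash equilibria: (B, b2), (C, b1), (D, b3)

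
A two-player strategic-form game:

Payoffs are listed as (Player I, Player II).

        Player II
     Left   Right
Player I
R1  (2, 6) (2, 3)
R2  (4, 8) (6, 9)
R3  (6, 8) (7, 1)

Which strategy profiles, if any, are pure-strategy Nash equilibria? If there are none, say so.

The unique pure-strategy Nash equilibrium is (R3, Left).

(R1, Left): Player I can switch to R2 (2 → 4). Not NE.
(R1, Right): Player I can switch to R2 (2 → 6). Not NE.
(R2, Left): Player I can switch to R3 (4 → 6). Not NE.
(R2, Right): Player I can switch to R3 (6 → 7). Not NE.
(R3, Left): Player I gets 6, best alternative 4; Player II gets 8, best alternative 1. No profitable deviation — NE.
(R3, Right): Player II can switch to Left (1 → 8). Not NE.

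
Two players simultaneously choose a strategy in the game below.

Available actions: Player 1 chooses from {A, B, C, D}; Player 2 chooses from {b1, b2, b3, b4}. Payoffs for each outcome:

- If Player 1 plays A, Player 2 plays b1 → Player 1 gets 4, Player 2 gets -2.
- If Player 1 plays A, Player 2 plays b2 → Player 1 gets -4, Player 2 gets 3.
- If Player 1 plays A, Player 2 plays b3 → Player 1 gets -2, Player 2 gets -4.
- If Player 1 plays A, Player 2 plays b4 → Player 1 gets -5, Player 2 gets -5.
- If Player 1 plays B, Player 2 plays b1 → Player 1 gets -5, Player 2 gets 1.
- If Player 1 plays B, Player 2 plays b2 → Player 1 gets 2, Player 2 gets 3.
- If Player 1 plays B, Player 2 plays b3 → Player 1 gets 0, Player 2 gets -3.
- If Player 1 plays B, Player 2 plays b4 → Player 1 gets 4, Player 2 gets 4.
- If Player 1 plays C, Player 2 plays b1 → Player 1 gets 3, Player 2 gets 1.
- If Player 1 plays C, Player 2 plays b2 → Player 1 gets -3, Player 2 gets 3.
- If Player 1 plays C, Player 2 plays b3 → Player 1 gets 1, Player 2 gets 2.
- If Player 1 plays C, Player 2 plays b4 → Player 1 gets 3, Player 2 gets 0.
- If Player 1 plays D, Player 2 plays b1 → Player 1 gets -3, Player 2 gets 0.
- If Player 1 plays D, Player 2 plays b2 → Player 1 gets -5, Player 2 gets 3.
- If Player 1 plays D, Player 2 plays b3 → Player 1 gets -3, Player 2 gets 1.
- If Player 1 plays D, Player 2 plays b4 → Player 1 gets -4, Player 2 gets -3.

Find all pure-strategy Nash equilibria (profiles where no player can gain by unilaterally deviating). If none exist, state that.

Player 1 against b1: payoffs 4, -5, 3, -3 → best response A.
Player 1 against b2: payoffs -4, 2, -3, -5 → best response B.
Player 1 against b3: payoffs -2, 0, 1, -3 → best response C.
Player 1 against b4: payoffs -5, 4, 3, -4 → best response B.
Player 2 against A: payoffs -2, 3, -4, -5 → best response b2.
Player 2 against B: payoffs 1, 3, -3, 4 → best response b4.
Player 2 against C: payoffs 1, 3, 2, 0 → best response b2.
Player 2 against D: payoffs 0, 3, 1, -3 → best response b2.
Mutual best responses: (B, b4).

Pure NE: (B, b4)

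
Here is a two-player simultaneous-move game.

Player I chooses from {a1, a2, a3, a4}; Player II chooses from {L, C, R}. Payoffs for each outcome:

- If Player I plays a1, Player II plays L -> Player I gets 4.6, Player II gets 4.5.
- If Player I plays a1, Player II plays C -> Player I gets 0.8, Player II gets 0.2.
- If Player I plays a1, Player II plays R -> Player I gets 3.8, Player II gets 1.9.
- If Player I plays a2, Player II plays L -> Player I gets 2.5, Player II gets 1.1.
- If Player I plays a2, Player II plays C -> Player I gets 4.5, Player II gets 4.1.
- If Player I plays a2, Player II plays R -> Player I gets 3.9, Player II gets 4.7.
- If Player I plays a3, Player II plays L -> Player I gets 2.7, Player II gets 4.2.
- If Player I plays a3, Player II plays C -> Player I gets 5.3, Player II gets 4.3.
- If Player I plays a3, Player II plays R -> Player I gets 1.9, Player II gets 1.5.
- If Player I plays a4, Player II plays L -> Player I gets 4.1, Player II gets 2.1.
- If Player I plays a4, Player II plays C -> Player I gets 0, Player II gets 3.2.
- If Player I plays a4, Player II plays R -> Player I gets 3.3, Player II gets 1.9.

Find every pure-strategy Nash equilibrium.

(a1, L), (a2, R), (a3, C)

For each strategy profile, look for a profitable unilateral deviation.
(a1, L): Player I gets 4.6, best alternative 4.1; Player II gets 4.5, best alternative 1.9. No profitable deviation — NE.
(a1, C): Player I can switch to a2 (0.8 → 4.5). Not NE.
(a1, R): Player I can switch to a2 (3.8 → 3.9). Not NE.
(a2, L): Player I can switch to a1 (2.5 → 4.6). Not NE.
(a2, C): Player I can switch to a3 (4.5 → 5.3). Not NE.
(a2, R): Player I gets 3.9, best alternative 3.8; Player II gets 4.7, best alternative 4.1. No profitable deviation — NE.
(a3, L): Player I can switch to a1 (2.7 → 4.6). Not NE.
(a3, C): Player I gets 5.3, best alternative 4.5; Player II gets 4.3, best alternative 4.2. No profitable deviation — NE.
(a3, R): Player I can switch to a1 (1.9 → 3.8). Not NE.
(The remaining 3 profiles each have a profitable deviation by the same check.)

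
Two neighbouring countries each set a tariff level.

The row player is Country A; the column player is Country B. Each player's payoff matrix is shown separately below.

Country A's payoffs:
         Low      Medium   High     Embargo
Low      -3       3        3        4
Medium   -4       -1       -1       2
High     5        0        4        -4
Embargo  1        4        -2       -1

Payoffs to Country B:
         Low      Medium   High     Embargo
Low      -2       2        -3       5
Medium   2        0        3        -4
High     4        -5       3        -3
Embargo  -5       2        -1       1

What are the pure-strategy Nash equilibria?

Pure-strategy Nash equilibria: (Low, Embargo) and (High, Low) and (Embargo, Medium)

(Low, Low): Country A can switch to High (-3 → 5). Not NE.
(Low, Medium): Country A can switch to Embargo (3 → 4). Not NE.
(Low, High): Country A can switch to High (3 → 4). Not NE.
(Low, Embargo): Country A gets 4, best alternative 2; Country B gets 5, best alternative 2. No profitable deviation — NE.
(Medium, Low): Country A can switch to Low (-4 → -3). Not NE.
(Medium, Medium): Country A can switch to Low (-1 → 3). Not NE.
(Medium, High): Country A can switch to Low (-1 → 3). Not NE.
(Medium, Embargo): Country A can switch to Low (2 → 4). Not NE.
(High, Low): Country A gets 5, best alternative 1; Country B gets 4, best alternative 3. No profitable deviation — NE.
(High, Medium): Country A can switch to Low (0 → 3). Not NE.
(High, High): Country B can switch to Low (3 → 4). Not NE.
(High, Embargo): Country A can switch to Low (-4 → 4). Not NE.
(Embargo, Low): Country A can switch to High (1 → 5). Not NE.
(Embargo, Medium): Country A gets 4, best alternative 3; Country B gets 2, best alternative 1. No profitable deviation — NE.
(Embargo, High): Country A can switch to Low (-2 → 3). Not NE.
(The remaining 1 profile has a profitable deviation by the same check.)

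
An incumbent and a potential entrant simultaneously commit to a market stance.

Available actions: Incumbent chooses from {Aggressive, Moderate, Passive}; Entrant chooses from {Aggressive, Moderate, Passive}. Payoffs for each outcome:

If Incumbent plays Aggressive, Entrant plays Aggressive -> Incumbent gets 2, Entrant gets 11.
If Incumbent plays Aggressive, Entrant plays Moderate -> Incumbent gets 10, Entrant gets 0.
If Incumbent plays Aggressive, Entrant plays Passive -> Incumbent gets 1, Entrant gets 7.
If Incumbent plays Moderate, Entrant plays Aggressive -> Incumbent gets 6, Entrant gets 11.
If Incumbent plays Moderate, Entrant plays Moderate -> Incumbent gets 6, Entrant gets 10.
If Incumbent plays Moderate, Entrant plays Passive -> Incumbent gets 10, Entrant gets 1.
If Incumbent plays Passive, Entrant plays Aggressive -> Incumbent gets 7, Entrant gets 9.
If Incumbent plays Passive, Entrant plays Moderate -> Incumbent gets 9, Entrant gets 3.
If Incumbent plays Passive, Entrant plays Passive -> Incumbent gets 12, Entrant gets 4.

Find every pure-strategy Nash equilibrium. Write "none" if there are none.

Incumbent against Aggressive: payoffs 2, 6, 7 → best response Passive.
Incumbent against Moderate: payoffs 10, 6, 9 → best response Aggressive.
Incumbent against Passive: payoffs 1, 10, 12 → best response Passive.
Entrant against Aggressive: payoffs 11, 0, 7 → best response Aggressive.
Entrant against Moderate: payoffs 11, 10, 1 → best response Aggressive.
Entrant against Passive: payoffs 9, 3, 4 → best response Aggressive.
Mutual best responses: (Passive, Aggressive).

(Passive, Aggressive)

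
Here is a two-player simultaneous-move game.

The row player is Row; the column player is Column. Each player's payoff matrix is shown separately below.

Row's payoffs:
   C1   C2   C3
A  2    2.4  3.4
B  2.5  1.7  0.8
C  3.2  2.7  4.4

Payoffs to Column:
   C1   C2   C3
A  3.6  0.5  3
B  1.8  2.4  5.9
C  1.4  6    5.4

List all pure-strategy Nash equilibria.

(A, C1): Row can switch to B (2 → 2.5). Not NE.
(A, C2): Row can switch to C (2.4 → 2.7). Not NE.
(A, C3): Row can switch to C (3.4 → 4.4). Not NE.
(B, C1): Row can switch to C (2.5 → 3.2). Not NE.
(B, C2): Row can switch to A (1.7 → 2.4). Not NE.
(B, C3): Row can switch to A (0.8 → 3.4). Not NE.
(C, C1): Column can switch to C2 (1.4 → 6). Not NE.
(C, C2): Row gets 2.7, best alternative 2.4; Column gets 6, best alternative 5.4. No profitable deviation — NE.
(C, C3): Column can switch to C2 (5.4 → 6). Not NE.

The unique pure-strategy Nash equilibrium is (C, C2).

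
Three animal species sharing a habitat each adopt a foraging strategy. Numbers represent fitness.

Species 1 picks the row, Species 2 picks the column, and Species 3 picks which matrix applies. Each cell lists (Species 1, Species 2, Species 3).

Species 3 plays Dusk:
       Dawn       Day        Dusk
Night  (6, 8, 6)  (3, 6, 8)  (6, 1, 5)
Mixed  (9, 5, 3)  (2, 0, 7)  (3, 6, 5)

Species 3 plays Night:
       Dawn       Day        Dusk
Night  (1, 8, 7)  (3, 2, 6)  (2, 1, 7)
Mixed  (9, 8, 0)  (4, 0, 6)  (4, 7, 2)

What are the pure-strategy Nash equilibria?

Mark each player's best response to every combination of opponents' strategies; a profile where every player is best-responding is a pure Nash equilibrium.
Species 1 against (Dawn, Dusk): payoffs 6, 9 → best response Mixed.
Species 1 against (Dawn, Night): payoffs 1, 9 → best response Mixed.
Species 1 against (Day, Dusk): payoffs 3, 2 → best response Night.
Species 1 against (Day, Night): payoffs 3, 4 → best response Mixed.
Species 1 against (Dusk, Dusk): payoffs 6, 3 → best response Night.
Species 1 against (Dusk, Night): payoffs 2, 4 → best response Mixed.
Species 2 against (Night, Dusk): payoffs 8, 6, 1 → best response Dawn.
Species 2 against (Night, Night): payoffs 8, 2, 1 → best response Dawn.
Species 2 against (Mixed, Dusk): payoffs 5, 0, 6 → best response Dusk.
Species 2 against (Mixed, Night): payoffs 8, 0, 7 → best response Dawn.
Species 3 against (Night, Dawn): payoffs 6, 7 → best response Night.
Species 3 against (Night, Day): payoffs 8, 6 → best response Dusk.
Species 3 against (Night, Dusk): payoffs 5, 7 → best response Night.
Species 3 against (Mixed, Dawn): payoffs 3, 0 → best response Dusk.
Species 3 against (Mixed, Day): payoffs 7, 6 → best response Dusk.
Species 3 against (Mixed, Dusk): payoffs 5, 2 → best response Dusk.
No profile is a mutual best response for all players.

No pure-strategy Nash equilibrium.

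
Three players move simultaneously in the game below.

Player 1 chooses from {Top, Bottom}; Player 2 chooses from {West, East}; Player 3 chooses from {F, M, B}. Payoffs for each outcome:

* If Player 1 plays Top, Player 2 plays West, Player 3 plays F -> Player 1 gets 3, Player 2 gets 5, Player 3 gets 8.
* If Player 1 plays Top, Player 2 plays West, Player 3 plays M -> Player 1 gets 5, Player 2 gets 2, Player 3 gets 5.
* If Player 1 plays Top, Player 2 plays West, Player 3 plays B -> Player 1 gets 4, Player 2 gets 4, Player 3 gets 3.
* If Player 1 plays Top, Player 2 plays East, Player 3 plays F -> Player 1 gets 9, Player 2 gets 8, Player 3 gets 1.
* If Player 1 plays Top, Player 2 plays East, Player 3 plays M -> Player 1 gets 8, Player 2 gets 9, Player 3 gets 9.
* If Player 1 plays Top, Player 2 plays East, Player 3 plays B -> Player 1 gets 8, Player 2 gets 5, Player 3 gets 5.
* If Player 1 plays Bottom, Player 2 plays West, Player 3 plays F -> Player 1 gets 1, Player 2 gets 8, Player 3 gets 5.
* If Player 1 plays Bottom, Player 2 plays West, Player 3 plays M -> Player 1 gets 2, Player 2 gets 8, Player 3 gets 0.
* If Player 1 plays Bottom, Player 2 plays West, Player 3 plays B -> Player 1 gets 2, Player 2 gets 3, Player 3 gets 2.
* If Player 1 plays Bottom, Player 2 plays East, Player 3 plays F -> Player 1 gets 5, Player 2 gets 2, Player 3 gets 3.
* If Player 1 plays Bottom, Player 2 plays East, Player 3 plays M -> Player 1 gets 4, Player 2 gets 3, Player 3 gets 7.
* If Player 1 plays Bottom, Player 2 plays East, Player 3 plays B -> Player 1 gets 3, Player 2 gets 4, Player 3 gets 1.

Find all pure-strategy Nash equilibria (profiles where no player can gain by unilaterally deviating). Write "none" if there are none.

(Top, East, M)

Check each profile: it is a Nash equilibrium iff no player can strictly gain by switching unilaterally.
(Top, West, F): Player 2 can switch to East (5 → 8). Not NE.
(Top, West, M): Player 2 can switch to East (2 → 9). Not NE.
(Top, West, B): Player 2 can switch to East (4 → 5). Not NE.
(Top, East, F): Player 3 can switch to M (1 → 9). Not NE.
(Top, East, M): Player 1 gets 8, best alternative 4; Player 2 gets 9, best alternative 2; Player 3 gets 9, best alternative 5. No profitable deviation — NE.
(Top, East, B): Player 3 can switch to M (5 → 9). Not NE.
(Bottom, West, F): Player 1 can switch to Top (1 → 3). Not NE.
(Bottom, West, M): Player 1 can switch to Top (2 → 5). Not NE.
(Bottom, West, B): Player 1 can switch to Top (2 → 4). Not NE.
(Bottom, East, F): Player 1 can switch to Top (5 → 9). Not NE.
(Bottom, East, M): Player 1 can switch to Top (4 → 8). Not NE.
(The remaining 1 profile has a profitable deviation by the same check.)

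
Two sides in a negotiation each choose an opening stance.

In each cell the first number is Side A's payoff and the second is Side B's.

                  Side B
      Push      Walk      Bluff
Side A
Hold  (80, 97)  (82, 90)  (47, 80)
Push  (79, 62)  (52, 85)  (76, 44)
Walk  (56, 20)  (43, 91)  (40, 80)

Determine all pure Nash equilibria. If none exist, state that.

The unique pure-strategy Nash equilibrium is (Hold, Push).

Check each profile: it is a Nash equilibrium iff no player can strictly gain by switching unilaterally.
(Hold, Push): Side A gets 80, best alternative 79; Side B gets 97, best alternative 90. No profitable deviation — NE.
(Hold, Walk): Side B can switch to Push (90 → 97). Not NE.
(Hold, Bluff): Side A can switch to Push (47 → 76). Not NE.
(Push, Push): Side A can switch to Hold (79 → 80). Not NE.
(Push, Walk): Side A can switch to Hold (52 → 82). Not NE.
(Push, Bluff): Side B can switch to Push (44 → 62). Not NE.
(Walk, Push): Side A can switch to Hold (56 → 80). Not NE.
(The remaining 2 profiles each have a profitable deviation by the same check.)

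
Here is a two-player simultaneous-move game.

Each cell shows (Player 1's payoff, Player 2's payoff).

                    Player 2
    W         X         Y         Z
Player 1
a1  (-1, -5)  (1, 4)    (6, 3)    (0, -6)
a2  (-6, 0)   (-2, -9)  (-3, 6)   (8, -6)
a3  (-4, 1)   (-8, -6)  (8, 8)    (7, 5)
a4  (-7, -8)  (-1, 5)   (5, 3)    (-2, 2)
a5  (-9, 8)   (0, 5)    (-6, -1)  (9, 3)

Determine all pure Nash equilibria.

Player 1 against W: payoffs -1, -6, -4, -7, -9 → best response a1.
Player 1 against X: payoffs 1, -2, -8, -1, 0 → best response a1.
Player 1 against Y: payoffs 6, -3, 8, 5, -6 → best response a3.
Player 1 against Z: payoffs 0, 8, 7, -2, 9 → best response a5.
Player 2 against a1: payoffs -5, 4, 3, -6 → best response X.
Player 2 against a2: payoffs 0, -9, 6, -6 → best response Y.
Player 2 against a3: payoffs 1, -6, 8, 5 → best response Y.
Player 2 against a4: payoffs -8, 5, 3, 2 → best response X.
Player 2 against a5: payoffs 8, 5, -1, 3 → best response W.
Mutual best responses: (a1, X); (a3, Y).

Pure-strategy Nash equilibria: (a1, X), (a3, Y)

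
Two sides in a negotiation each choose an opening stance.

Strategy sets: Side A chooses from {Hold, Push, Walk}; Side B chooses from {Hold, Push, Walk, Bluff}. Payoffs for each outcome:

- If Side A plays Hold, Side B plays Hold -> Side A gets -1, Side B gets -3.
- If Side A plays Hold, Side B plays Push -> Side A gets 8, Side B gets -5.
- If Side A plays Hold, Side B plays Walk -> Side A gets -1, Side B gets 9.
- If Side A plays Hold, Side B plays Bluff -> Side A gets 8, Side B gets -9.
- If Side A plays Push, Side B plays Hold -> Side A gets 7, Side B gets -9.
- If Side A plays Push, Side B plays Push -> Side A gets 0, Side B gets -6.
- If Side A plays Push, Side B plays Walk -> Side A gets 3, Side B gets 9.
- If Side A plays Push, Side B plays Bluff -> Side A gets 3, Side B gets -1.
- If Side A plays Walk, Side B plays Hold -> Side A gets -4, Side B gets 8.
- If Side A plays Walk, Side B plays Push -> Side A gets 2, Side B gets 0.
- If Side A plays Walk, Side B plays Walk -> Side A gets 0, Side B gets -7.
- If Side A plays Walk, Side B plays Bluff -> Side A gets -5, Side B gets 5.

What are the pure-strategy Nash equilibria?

(Push, Walk)

Side A against Hold: payoffs -1, 7, -4 → best response Push.
Side A against Push: payoffs 8, 0, 2 → best response Hold.
Side A against Walk: payoffs -1, 3, 0 → best response Push.
Side A against Bluff: payoffs 8, 3, -5 → best response Hold.
Side B against Hold: payoffs -3, -5, 9, -9 → best response Walk.
Side B against Push: payoffs -9, -6, 9, -1 → best response Walk.
Side B against Walk: payoffs 8, 0, -7, 5 → best response Hold.
Mutual best responses: (Push, Walk).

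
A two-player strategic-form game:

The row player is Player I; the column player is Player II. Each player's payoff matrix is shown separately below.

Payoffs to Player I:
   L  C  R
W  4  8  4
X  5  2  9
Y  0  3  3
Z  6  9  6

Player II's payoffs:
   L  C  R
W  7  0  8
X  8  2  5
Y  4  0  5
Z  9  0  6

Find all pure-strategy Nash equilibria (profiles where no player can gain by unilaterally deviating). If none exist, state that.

The unique pure-strategy Nash equilibrium is (Z, L).

(W, L): Player I can switch to X (4 → 5). Not NE.
(W, C): Player I can switch to Z (8 → 9). Not NE.
(W, R): Player I can switch to X (4 → 9). Not NE.
(X, L): Player I can switch to Z (5 → 6). Not NE.
(X, C): Player I can switch to W (2 → 8). Not NE.
(X, R): Player II can switch to L (5 → 8). Not NE.
(Y, L): Player I can switch to W (0 → 4). Not NE.
(Y, C): Player I can switch to W (3 → 8). Not NE.
(Y, R): Player I can switch to W (3 → 4). Not NE.
(Z, L): Player I gets 6, best alternative 5; Player II gets 9, best alternative 6. No profitable deviation — NE.
(Z, C): Player II can switch to L (0 → 9). Not NE.
(The remaining 1 profile has a profitable deviation by the same check.)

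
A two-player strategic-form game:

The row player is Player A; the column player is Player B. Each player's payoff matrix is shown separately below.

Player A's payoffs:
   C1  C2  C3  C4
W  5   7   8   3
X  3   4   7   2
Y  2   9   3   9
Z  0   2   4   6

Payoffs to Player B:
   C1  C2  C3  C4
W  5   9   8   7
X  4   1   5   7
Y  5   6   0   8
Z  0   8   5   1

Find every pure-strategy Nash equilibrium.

For each strategy profile, look for a profitable unilateral deviation.
(W, C1): Player B can switch to C2 (5 → 9). Not NE.
(W, C2): Player A can switch to Y (7 → 9). Not NE.
(W, C3): Player B can switch to C2 (8 → 9). Not NE.
(W, C4): Player A can switch to Y (3 → 9). Not NE.
(X, C1): Player A can switch to W (3 → 5). Not NE.
(X, C2): Player A can switch to W (4 → 7). Not NE.
(X, C3): Player A can switch to W (7 → 8). Not NE.
(X, C4): Player A can switch to W (2 → 3). Not NE.
(Y, C1): Player A can switch to W (2 → 5). Not NE.
(Y, C2): Player B can switch to C4 (6 → 8). Not NE.
(Y, C4): Player A gets 9, best alternative 6; Player B gets 8, best alternative 6. No profitable deviation — NE.
(The remaining 5 profiles each have a profitable deviation by the same check.)

Pure NE: (Y, C4)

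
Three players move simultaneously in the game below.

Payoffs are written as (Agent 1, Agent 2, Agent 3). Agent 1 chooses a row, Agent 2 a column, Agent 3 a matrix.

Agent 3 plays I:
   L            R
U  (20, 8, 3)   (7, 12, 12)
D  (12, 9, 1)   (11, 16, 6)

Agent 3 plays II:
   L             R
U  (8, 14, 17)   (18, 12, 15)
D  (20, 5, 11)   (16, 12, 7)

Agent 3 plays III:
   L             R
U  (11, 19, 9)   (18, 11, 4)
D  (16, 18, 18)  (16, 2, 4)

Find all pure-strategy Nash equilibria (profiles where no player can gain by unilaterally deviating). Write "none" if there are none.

The unique pure-strategy Nash equilibrium is (D, L, III).

Agent 1 against (L, I): payoffs 20, 12 → best response U.
Agent 1 against (L, II): payoffs 8, 20 → best response D.
Agent 1 against (L, III): payoffs 11, 16 → best response D.
Agent 1 against (R, I): payoffs 7, 11 → best response D.
Agent 1 against (R, II): payoffs 18, 16 → best response U.
Agent 1 against (R, III): payoffs 18, 16 → best response U.
Agent 2 against (U, I): payoffs 8, 12 → best response R.
Agent 2 against (U, II): payoffs 14, 12 → best response L.
Agent 2 against (U, III): payoffs 19, 11 → best response L.
Agent 2 against (D, I): payoffs 9, 16 → best response R.
Agent 2 against (D, II): payoffs 5, 12 → best response R.
Agent 2 against (D, III): payoffs 18, 2 → best response L.
Agent 3 against (U, L): payoffs 3, 17, 9 → best response II.
Agent 3 against (U, R): payoffs 12, 15, 4 → best response II.
Agent 3 against (D, L): payoffs 1, 11, 18 → best response III.
Agent 3 against (D, R): payoffs 6, 7, 4 → best response II.
Mutual best responses: (D, L, III).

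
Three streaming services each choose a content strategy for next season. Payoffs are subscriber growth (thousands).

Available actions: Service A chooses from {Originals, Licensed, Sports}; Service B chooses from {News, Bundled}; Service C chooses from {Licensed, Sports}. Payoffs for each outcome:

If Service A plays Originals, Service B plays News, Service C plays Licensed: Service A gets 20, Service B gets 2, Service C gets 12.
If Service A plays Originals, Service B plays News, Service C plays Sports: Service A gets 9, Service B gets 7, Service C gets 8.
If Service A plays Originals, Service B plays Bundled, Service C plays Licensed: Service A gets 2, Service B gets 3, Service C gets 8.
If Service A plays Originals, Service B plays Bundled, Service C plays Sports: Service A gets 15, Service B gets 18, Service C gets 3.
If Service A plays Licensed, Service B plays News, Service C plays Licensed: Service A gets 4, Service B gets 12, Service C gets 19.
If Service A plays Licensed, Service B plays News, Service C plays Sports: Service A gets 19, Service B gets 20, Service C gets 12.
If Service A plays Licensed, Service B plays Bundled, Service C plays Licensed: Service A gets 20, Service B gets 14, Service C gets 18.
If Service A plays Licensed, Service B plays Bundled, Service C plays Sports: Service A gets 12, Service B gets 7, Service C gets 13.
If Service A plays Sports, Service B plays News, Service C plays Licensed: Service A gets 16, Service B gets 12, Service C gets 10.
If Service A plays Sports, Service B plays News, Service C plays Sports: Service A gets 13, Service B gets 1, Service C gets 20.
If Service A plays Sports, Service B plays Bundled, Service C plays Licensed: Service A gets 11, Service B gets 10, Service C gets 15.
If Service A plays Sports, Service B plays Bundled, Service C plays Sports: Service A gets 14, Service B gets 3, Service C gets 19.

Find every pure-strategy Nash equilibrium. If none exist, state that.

(Licensed, Bundled, Licensed)

Service A against (News, Licensed): payoffs 20, 4, 16 → best response Originals.
Service A against (News, Sports): payoffs 9, 19, 13 → best response Licensed.
Service A against (Bundled, Licensed): payoffs 2, 20, 11 → best response Licensed.
Service A against (Bundled, Sports): payoffs 15, 12, 14 → best response Originals.
Service B against (Originals, Licensed): payoffs 2, 3 → best response Bundled.
Service B against (Originals, Sports): payoffs 7, 18 → best response Bundled.
Service B against (Licensed, Licensed): payoffs 12, 14 → best response Bundled.
Service B against (Licensed, Sports): payoffs 20, 7 → best response News.
Service B against (Sports, Licensed): payoffs 12, 10 → best response News.
Service B against (Sports, Sports): payoffs 1, 3 → best response Bundled.
Service C against (Originals, News): payoffs 12, 8 → best response Licensed.
Service C against (Originals, Bundled): payoffs 8, 3 → best response Licensed.
Service C against (Licensed, News): payoffs 19, 12 → best response Licensed.
Service C against (Licensed, Bundled): payoffs 18, 13 → best response Licensed.
Service C against (Sports, News): payoffs 10, 20 → best response Sports.
Service C against (Sports, Bundled): payoffs 15, 19 → best response Sports.
Mutual best responses: (Licensed, Bundled, Licensed).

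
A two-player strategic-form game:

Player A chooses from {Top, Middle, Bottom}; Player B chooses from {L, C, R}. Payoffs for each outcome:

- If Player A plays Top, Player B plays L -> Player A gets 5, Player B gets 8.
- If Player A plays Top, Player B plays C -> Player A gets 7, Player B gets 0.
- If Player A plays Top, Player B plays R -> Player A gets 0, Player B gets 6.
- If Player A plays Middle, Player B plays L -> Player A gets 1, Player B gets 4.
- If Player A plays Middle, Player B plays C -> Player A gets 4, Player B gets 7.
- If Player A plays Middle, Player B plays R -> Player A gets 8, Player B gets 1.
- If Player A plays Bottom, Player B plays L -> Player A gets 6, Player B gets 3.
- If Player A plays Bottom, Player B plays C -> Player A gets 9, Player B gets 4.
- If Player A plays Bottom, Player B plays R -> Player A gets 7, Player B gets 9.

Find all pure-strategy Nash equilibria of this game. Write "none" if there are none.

none

Player A against L: payoffs 5, 1, 6 → best response Bottom.
Player A against C: payoffs 7, 4, 9 → best response Bottom.
Player A against R: payoffs 0, 8, 7 → best response Middle.
Player B against Top: payoffs 8, 0, 6 → best response L.
Player B against Middle: payoffs 4, 7, 1 → best response C.
Player B against Bottom: payoffs 3, 4, 9 → best response R.
No profile is a mutual best response for all players.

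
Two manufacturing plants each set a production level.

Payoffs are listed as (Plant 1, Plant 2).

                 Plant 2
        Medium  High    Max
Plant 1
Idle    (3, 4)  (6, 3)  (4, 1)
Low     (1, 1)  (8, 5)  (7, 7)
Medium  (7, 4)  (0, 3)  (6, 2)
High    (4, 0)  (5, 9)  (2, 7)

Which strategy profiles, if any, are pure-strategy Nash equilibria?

Mark each player's best response to every combination of opponents' strategies; a profile where every player is best-responding is a pure Nash equilibrium.
Plant 1 against Medium: payoffs 3, 1, 7, 4 → best response Medium.
Plant 1 against High: payoffs 6, 8, 0, 5 → best response Low.
Plant 1 against Max: payoffs 4, 7, 6, 2 → best response Low.
Plant 2 against Idle: payoffs 4, 3, 1 → best response Medium.
Plant 2 against Low: payoffs 1, 5, 7 → best response Max.
Plant 2 against Medium: payoffs 4, 3, 2 → best response Medium.
Plant 2 against High: payoffs 0, 9, 7 → best response High.
Mutual best responses: (Low, Max); (Medium, Medium).

Pure-strategy Nash equilibria: (Low, Max); (Medium, Medium)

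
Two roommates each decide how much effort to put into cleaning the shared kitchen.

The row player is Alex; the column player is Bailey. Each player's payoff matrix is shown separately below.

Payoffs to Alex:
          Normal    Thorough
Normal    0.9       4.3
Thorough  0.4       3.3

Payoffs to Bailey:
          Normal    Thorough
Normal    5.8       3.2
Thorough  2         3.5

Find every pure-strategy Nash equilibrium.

For each strategy profile, look for a profitable unilateral deviation.
(Normal, Normal): Alex gets 0.9, best alternative 0.4; Bailey gets 5.8, best alternative 3.2. No profitable deviation — NE.
(Normal, Thorough): Bailey can switch to Normal (3.2 → 5.8). Not NE.
(Thorough, Normal): Alex can switch to Normal (0.4 → 0.9). Not NE.
(Thorough, Thorough): Alex can switch to Normal (3.3 → 4.3). Not NE.

Pure NE: (Normal, Normal)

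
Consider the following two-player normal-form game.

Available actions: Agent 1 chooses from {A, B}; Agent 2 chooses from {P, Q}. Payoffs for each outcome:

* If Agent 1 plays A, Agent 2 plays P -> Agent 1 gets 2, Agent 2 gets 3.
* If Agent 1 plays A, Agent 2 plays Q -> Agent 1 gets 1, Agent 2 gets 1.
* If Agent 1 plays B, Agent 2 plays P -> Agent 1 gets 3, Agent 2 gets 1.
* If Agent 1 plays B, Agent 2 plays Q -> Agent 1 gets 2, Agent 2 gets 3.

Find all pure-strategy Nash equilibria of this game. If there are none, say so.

(A, P): Agent 1 can switch to B (2 → 3). Not NE.
(A, Q): Agent 1 can switch to B (1 → 2). Not NE.
(B, P): Agent 2 can switch to Q (1 → 3). Not NE.
(B, Q): Agent 1 gets 2, best alternative 1; Agent 2 gets 3, best alternative 1. No profitable deviation — NE.

Pure NE: (B, Q)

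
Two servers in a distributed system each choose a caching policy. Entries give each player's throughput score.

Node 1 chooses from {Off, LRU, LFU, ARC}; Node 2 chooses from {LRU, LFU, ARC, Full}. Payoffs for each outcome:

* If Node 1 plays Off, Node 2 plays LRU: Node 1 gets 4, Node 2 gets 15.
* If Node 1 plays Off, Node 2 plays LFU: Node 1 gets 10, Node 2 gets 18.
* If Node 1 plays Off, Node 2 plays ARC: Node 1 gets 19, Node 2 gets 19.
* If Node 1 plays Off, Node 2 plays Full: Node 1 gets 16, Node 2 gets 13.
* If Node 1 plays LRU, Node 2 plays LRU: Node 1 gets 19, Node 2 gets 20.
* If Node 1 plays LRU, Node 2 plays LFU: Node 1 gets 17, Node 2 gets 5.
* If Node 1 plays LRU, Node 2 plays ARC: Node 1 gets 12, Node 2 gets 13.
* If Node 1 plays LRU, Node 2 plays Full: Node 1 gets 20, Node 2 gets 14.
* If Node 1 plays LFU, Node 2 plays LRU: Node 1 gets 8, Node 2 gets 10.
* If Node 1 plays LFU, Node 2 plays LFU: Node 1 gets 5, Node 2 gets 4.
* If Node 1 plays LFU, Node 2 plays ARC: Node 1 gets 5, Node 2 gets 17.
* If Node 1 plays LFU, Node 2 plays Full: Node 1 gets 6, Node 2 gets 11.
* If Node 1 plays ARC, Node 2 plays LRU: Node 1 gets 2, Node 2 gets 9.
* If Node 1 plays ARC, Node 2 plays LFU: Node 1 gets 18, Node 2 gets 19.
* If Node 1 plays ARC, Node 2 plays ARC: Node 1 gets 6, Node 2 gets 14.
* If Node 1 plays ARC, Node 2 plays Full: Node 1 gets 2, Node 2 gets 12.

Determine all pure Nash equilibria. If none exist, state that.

Pure-strategy Nash equilibria: (Off, ARC) and (LRU, LRU) and (ARC, LFU)

(Off, LRU): Node 1 can switch to LRU (4 → 19). Not NE.
(Off, LFU): Node 1 can switch to LRU (10 → 17). Not NE.
(Off, ARC): Node 1 gets 19, best alternative 12; Node 2 gets 19, best alternative 18. No profitable deviation — NE.
(Off, Full): Node 1 can switch to LRU (16 → 20). Not NE.
(LRU, LRU): Node 1 gets 19, best alternative 8; Node 2 gets 20, best alternative 14. No profitable deviation — NE.
(LRU, LFU): Node 1 can switch to ARC (17 → 18). Not NE.
(LRU, ARC): Node 1 can switch to Off (12 → 19). Not NE.
(LRU, Full): Node 2 can switch to LRU (14 → 20). Not NE.
(ARC, LFU): Node 1 gets 18, best alternative 17; Node 2 gets 19, best alternative 14. No profitable deviation — NE.
(The remaining 7 profiles each have a profitable deviation by the same check.)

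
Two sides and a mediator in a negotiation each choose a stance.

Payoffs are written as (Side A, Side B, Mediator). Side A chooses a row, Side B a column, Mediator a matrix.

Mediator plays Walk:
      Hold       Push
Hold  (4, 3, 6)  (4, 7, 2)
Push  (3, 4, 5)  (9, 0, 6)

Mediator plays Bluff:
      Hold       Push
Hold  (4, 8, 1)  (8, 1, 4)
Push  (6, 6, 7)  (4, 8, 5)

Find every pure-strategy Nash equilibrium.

none

Mark each player's best response to every combination of opponents' strategies; a profile where every player is best-responding is a pure Nash equilibrium.
Side A against (Hold, Walk): payoffs 4, 3 → best response Hold.
Side A against (Hold, Bluff): payoffs 4, 6 → best response Push.
Side A against (Push, Walk): payoffs 4, 9 → best response Push.
Side A against (Push, Bluff): payoffs 8, 4 → best response Hold.
Side B against (Hold, Walk): payoffs 3, 7 → best response Push.
Side B against (Hold, Bluff): payoffs 8, 1 → best response Hold.
Side B against (Push, Walk): payoffs 4, 0 → best response Hold.
Side B against (Push, Bluff): payoffs 6, 8 → best response Push.
Mediator against (Hold, Hold): payoffs 6, 1 → best response Walk.
Mediator against (Hold, Push): payoffs 2, 4 → best response Bluff.
Mediator against (Push, Hold): payoffs 5, 7 → best response Bluff.
Mediator against (Push, Push): payoffs 6, 5 → best response Walk.
No profile is a mutual best response for all players.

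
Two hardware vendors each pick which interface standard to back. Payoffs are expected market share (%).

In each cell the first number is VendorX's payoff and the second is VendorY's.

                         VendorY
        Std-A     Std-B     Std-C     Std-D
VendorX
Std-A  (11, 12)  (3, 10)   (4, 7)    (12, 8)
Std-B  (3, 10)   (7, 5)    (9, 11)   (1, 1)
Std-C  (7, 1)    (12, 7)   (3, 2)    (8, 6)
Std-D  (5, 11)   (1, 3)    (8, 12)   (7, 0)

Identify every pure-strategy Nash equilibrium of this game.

Pure-strategy Nash equilibria: (Std-A, Std-A); (Std-B, Std-C); (Std-C, Std-B)

VendorX against Std-A: payoffs 11, 3, 7, 5 → best response Std-A.
VendorX against Std-B: payoffs 3, 7, 12, 1 → best response Std-C.
VendorX against Std-C: payoffs 4, 9, 3, 8 → best response Std-B.
VendorX against Std-D: payoffs 12, 1, 8, 7 → best response Std-A.
VendorY against Std-A: payoffs 12, 10, 7, 8 → best response Std-A.
VendorY against Std-B: payoffs 10, 5, 11, 1 → best response Std-C.
VendorY against Std-C: payoffs 1, 7, 2, 6 → best response Std-B.
VendorY against Std-D: payoffs 11, 3, 12, 0 → best response Std-C.
Mutual best responses: (Std-A, Std-A); (Std-B, Std-C); (Std-C, Std-B).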